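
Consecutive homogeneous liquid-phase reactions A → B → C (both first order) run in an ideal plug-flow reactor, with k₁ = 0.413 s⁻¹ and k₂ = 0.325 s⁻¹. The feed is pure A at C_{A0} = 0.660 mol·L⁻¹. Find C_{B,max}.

Evaluating C_B at τ_opt = ln(k₂/k₁)/(k₂−k₁) gives C_{B,max}/C_{A0} = (k₁/k₂)^[k₂/(k₂−k₁)].
= (0.413/0.325)^(0.325/(0.325−0.413)) = (1.271)^(-3.693) = 0.4127.
C_{B,max} = 0.4127×0.660 = 0.272 mol·L⁻¹.

0.272 mol·L⁻¹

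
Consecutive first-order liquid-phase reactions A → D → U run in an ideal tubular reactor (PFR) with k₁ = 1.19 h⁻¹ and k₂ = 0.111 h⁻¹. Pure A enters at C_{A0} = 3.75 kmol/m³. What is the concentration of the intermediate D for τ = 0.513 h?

Solving the coupled first-order balances gives C_D(τ) = [k₁/(k₂−k₁)]·C_{A0}·(e^(−k₁τ) − e^(−k₂τ)).
e^(−k₁τ) = e^(−1.19×0.513) = e^(−0.6105) = 0.5431; e^(−k₂τ) = e^(−0.05694) = 0.9446.
C_D = 1.19×3.75/(0.111−1.19) × (0.5431−0.9446) = (-4.136)×(-0.4016) = 1.661 kmol/m³.

1.66 kmol/m³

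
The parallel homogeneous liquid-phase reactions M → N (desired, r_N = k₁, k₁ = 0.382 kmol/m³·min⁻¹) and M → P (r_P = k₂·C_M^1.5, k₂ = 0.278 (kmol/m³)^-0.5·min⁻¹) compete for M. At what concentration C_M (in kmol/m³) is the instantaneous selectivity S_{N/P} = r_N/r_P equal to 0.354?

S_{N/P} = (k₁/k₂)·C_M^-1.5 ⇒ C_M = (S·k₂/k₁)^(1/(-1.5)).
= (0.354×0.278/0.382)^(-0.6667) = (0.2576)^(-0.6667) = 2.47 kmol/m³.

2.47 kmol/m³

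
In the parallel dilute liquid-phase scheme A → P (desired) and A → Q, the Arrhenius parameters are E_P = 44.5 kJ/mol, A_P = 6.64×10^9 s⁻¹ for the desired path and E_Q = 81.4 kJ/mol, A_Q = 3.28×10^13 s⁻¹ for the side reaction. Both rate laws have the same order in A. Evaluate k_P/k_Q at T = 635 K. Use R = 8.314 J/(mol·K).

With equal orders, S_{P/Q} = k_P/k_Q = (A_P/A_Q)·exp[(E_Q−E_P)/(RT)].
(E_Q−E_P)/(RT) = (81.4−44.5)×10³/(8.314×635) = 36900/5279 = 6.989.
k_P/k_Q = (6.64×10^9/3.28×10^13)·exp(6.989) = 2.024×10^-4 × 1085 = 0.220.
Since E_P < E_Q, lowering the temperature improves selectivity toward P.

0.220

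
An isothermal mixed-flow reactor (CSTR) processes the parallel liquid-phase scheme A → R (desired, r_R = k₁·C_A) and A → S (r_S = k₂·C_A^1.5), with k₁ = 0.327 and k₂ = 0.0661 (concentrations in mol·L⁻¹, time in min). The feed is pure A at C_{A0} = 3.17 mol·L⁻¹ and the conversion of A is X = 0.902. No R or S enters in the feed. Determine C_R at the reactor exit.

2.57 mol·L⁻¹

Exit C_A = C_{A0}(1−X) = 3.17×0.0980 = 0.3107 mol·L⁻¹.
A CSTR operates uniformly at the exit composition, giving r_R = 0.1016 and r_S = 0.01145 (each k·C_A^n at C_A = 0.3107).
Fraction of consumed A going to R: r_R/(r_R+r_S) = 0.8987.
C_R = 0.8987·C_{A0}·X = 0.8987×3.17×0.902 = 2.57 mol·L⁻¹.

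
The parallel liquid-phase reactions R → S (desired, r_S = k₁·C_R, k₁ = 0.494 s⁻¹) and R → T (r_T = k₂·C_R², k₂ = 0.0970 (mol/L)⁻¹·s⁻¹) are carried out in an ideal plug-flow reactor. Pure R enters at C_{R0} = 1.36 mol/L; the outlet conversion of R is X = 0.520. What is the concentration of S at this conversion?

0.591 mol/L

C_R = C_{R0}(1−X) = 0.6528 mol/L.
Along a PFR/batch, dC_S/dC_R = −r_S/(r_S+r_T) = −k₁/(k₁+k₂·C_R).
Integrating from C_{R0} to C_R: C_S = (0.494/0.0970)·ln[(0.494+0.0970·1.36)/(0.494+0.0970·0.653)] = 5.093·ln(0.6259/0.5573) = 0.5912 mol/L.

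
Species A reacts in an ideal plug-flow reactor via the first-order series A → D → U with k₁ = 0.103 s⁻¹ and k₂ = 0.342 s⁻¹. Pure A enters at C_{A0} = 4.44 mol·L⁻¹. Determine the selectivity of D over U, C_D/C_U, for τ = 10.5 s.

0.255

Solving the coupled first-order balances gives C_D(τ) = [k₁/(k₂−k₁)]·C_{A0}·(e^(−k₁τ) − e^(−k₂τ)).
e^(−k₁τ) = e^(−0.103×10.5) = e^(−1.081) = 0.3391; e^(−k₂τ) = e^(−3.591) = 0.02757.
C_D = 0.103×4.44/(0.342−0.103) × (0.3391−0.02757) = 1.913×0.3115 = 0.5961 mol·L⁻¹.
C_A = C_{A0}e^(−k₁τ) = 1.506 mol·L⁻¹, so C_U = C_{A0}−C_A−C_D = 2.338 mol·L⁻¹; C_D/C_U = 0.255.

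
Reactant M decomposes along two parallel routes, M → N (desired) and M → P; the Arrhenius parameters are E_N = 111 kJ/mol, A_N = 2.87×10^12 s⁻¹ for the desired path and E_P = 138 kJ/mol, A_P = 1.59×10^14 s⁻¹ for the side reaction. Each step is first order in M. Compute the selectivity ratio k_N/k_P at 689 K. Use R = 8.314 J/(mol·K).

2.01

With equal orders, S_{N/P} = k_N/k_P = (A_N/A_P)·exp[(E_P−E_N)/(RT)].
(E_P−E_N)/(RT) = (138−111)×10³/(8.314×689) = 27000/5728 = 4.713.
k_N/k_P = (2.87×10^12/1.59×10^14)·exp(4.713) = 0.01805 × 111.4 = 2.01.
Since E_N < E_P, lowering the temperature improves selectivity toward N.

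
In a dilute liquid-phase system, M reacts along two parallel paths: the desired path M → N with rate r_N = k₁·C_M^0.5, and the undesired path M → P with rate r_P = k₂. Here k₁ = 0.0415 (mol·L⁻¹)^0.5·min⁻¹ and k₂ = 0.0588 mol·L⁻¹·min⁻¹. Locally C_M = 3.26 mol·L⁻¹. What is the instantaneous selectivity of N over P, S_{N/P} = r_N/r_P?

1.27

S_{N/P} = r_N/r_P = (k₁·C_M^0.5)/(k₂) = (k₁/k₂)·C_M^0.5.
= (0.0415×3.260^0.5) / (0.0588) = 0.07493/0.05880 = 1.27.
Since the desired path is higher order in M, keeping C_M high (PFR or concentrated feed) favours N.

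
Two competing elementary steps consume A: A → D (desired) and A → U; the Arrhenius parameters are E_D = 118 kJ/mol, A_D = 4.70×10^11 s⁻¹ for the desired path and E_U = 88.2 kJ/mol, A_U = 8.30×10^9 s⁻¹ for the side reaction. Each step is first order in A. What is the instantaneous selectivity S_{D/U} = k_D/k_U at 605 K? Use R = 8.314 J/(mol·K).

0.151

With equal orders, S_{D/U} = k_D/k_U = (A_D/A_U)·exp[(E_U−E_D)/(RT)].
(E_U−E_D)/(RT) = (88.2−118)×10³/(8.314×605) = -29800/5030 = -5.924.
k_D/k_U = (4.70×10^11/8.30×10^9)·exp(-5.924) = 56.63 × 0.002673 = 0.151.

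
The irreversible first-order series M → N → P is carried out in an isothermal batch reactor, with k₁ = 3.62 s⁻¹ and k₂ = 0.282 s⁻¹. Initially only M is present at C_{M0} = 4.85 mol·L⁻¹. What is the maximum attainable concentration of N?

Evaluating C_N at t_opt = ln(k₂/k₁)/(k₂−k₁) gives C_{N,max}/C_{M0} = (k₁/k₂)^[k₂/(k₂−k₁)].
= (3.62/0.282)^(0.282/(0.282−3.62)) = (12.84)^(-0.08448) = 0.8060.
C_{N,max} = 0.8060×4.85 = 3.91 mol·L⁻¹.

3.91 mol·L⁻¹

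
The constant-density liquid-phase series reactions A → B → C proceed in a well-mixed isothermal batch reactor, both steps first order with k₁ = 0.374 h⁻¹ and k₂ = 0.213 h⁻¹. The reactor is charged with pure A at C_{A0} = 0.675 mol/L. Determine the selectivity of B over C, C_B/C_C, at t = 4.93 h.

The intermediate concentration in a first-order A→B→C sequence is C_B = k₁C_{A0}(e^(−k₁t) − e^(−k₂t))/(k₂−k₁).
e^(−k₁t) = e^(−0.374×4.93) = e^(−1.844) = 0.1582; e^(−k₂t) = e^(−1.050) = 0.3499.
C_B = 0.374×0.675/(0.213−0.374) × (0.1582−0.3499) = (-1.568)×(-0.1917) = 0.3006 mol/L.
C_A = C_{A0}e^(−k₁t) = 0.1068 mol/L, so C_C = C_{A0}−C_A−C_B = 0.2676 mol/L; C_B/C_C = 1.12.

1.12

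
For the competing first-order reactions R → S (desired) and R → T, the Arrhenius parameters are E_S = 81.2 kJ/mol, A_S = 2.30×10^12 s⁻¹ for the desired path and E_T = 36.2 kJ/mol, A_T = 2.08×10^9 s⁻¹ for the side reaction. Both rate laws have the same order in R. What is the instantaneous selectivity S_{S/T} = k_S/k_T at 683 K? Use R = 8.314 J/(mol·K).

0.400

k_S/k_T = (A_S/A_T)·exp[−(E_S−E_T)/(RT)] = (A_S/A_T)·exp[(E_T−E_S)/(RT)].
(E_T−E_S)/(RT) = (36.2−81.2)×10³/(8.314×683) = -45000/5678 = -7.925.
k_S/k_T = (2.30×10^12/2.08×10^9)·exp(-7.925) = 1106 × 3.617×10^-4 = 0.400.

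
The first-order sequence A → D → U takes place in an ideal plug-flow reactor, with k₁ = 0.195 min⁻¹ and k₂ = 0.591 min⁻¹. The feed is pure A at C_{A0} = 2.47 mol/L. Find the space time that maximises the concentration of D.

The intermediate peaks when r₁ = r₂, i.e. k₁e^(−k₁τ) = k₂e^(−k₂τ), giving τ_opt = ln(k₂/k₁)/(k₂−k₁).
= ln(0.591/0.195)/(0.591−0.195) = ln(3.031)/0.3960 = 1.109/0.3960 = 2.80 min.

2.80 min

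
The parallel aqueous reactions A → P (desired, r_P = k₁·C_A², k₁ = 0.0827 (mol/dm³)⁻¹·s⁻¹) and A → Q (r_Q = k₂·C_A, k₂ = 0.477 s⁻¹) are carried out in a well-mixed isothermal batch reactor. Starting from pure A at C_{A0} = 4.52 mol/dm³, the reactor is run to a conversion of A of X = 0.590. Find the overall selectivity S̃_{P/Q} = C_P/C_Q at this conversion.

C_A = C_{A0}(1−X) = 1.853 mol/dm³.
Along a PFR/batch, dC_Q/dC_A = −r_Q/(r_P+r_Q) = −k₂/(k₂+k₁·C_A).
Integrating from C_{A0} to C_A: C_Q = (0.477/0.0827)·ln[(0.477+0.0827·4.52)/(0.477+0.0827·1.85)] = 5.768·ln(0.8508/0.6303) = 1.731 mol/dm³.
Then C_P = (C_{A0}−C_A) − C_Q = 2.667 − 1.731 = 0.9362 mol/dm³.
S̃_{P/Q} = C_P/C_Q = 0.9362/1.731 = 0.541.

0.541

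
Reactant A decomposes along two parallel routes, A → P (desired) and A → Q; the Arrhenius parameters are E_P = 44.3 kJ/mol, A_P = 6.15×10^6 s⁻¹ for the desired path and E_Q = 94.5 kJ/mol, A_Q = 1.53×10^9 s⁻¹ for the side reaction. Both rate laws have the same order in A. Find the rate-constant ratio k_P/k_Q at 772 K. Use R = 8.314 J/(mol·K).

k_P/k_Q = (A_P/A_Q)·exp[−(E_P−E_Q)/(RT)] = (A_P/A_Q)·exp[(E_Q−E_P)/(RT)].
(E_Q−E_P)/(RT) = (94.5−44.3)×10³/(8.314×772) = 50200/6418 = 7.821.
k_P/k_Q = (6.15×10^6/1.53×10^9)·exp(7.821) = 0.004020 × 2493 = 10.0.

10.0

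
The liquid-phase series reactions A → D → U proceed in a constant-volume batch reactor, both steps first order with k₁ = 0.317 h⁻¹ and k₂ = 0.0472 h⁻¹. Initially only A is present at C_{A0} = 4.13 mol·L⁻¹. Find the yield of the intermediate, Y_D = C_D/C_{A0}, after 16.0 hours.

0.545

Solving the coupled first-order balances gives C_D(t) = [k₁/(k₂−k₁)]·C_{A0}·(e^(−k₁t) − e^(−k₂t)).
e^(−k₁t) = e^(−0.317×16.0) = e^(−5.072) = 0.006270; e^(−k₂t) = e^(−0.7552) = 0.4699.
C_D = 0.317×4.13/(0.0472−0.317) × (0.006270−0.4699) = (-4.853)×(-0.4636) = 2.250 mol·L⁻¹.
Y_D = C_D/C_{A0} = 2.250/4.13 = 0.545.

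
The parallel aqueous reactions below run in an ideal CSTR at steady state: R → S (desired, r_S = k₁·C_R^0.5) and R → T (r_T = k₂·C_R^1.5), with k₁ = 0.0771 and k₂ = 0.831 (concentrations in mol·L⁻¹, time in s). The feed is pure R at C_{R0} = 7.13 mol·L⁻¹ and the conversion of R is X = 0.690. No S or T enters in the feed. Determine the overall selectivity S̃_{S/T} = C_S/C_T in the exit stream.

Exit C_R = C_{R0}(1−X) = 7.13×0.310 = 2.210 mol·L⁻¹.
A CSTR operates uniformly at the exit composition, giving r_S = 0.1146 and r_T = 2.731 (each k·C_R^n at C_R = 2.210).
Overall selectivity = C_S/C_T = r_Sτ/(r_Tτ) = r_S/r_T = 0.0420.

0.0420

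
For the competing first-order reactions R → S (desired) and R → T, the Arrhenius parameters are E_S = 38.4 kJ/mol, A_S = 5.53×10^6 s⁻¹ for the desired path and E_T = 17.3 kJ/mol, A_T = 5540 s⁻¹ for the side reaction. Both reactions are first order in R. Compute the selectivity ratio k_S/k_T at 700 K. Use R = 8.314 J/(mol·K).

Since both paths have the same order in R, the concentration cancels and S_{S/T} = k_S/k_T = (A_S/A_T)·exp[(E_T−E_S)/(RT)].
(E_T−E_S)/(RT) = (17.3−38.4)×10³/(8.314×700) = -21100/5820 = -3.626.
k_S/k_T = (5.53×10^6/5540)·exp(-3.626) = 998.2 × 0.02663 = 26.6.
Since E_S > E_T, raising the temperature improves selectivity toward S.

26.6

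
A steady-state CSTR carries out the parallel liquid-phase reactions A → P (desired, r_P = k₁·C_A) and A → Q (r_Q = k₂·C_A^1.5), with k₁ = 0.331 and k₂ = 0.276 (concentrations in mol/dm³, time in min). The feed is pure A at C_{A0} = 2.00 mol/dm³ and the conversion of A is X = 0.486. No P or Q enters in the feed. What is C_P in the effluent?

0.527 mol/dm³

Exit C_A = C_{A0}(1−X) = 2.00×0.514 = 1.028 mol/dm³.
A CSTR operates uniformly at the exit composition, giving r_P = 0.3403 and r_Q = 0.2877 (each k·C_A^n at C_A = 1.028).
Fraction of consumed A going to P: r_P/(r_P+r_Q) = 0.5419.
C_P = 0.5419·C_{A0}·X = 0.5419×2.00×0.486 = 0.527 mol/dm³.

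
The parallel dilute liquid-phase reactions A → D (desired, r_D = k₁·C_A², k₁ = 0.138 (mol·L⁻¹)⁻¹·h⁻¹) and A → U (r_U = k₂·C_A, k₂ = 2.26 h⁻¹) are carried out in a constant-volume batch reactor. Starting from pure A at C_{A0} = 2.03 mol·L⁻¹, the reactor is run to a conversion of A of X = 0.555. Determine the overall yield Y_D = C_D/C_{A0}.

0.0454

C_A = C_{A0}(1−X) = 0.9033 mol·L⁻¹.
Along a PFR/batch, dC_U/dC_A = −r_U/(r_D+r_U) = −k₂/(k₂+k₁·C_A).
Integrating from C_{A0} to C_A: C_U = (2.26/0.138)·ln[(2.26+0.138·2.03)/(2.26+0.138·0.903)] = 16.38·ln(2.540/2.385) = 1.034 mol·L⁻¹.
Then C_D = (C_{A0}−C_A) − C_U = 1.127 − 1.034 = 0.09226 mol·L⁻¹.
Y_D = C_D/C_{A0} = 0.09226/2.03 = 0.0454.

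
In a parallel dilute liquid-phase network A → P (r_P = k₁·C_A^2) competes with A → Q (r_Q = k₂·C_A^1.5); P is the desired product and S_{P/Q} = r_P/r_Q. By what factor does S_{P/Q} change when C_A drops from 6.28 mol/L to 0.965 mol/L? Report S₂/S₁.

0.392

S_{P/Q} = (k₁/k₂)·C_A^0.5, so S₂/S₁ = (C_{A,2}/C_{A,1})^0.5.
= (0.965/6.28)^0.5 = (0.1537)^0.5 = 0.392.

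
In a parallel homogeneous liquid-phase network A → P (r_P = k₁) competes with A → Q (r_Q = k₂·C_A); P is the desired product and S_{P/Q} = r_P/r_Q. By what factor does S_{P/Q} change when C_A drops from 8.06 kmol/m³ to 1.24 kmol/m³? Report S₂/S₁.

S_{P/Q} = (k₁/k₂)·C_A⁻¹, so S₂/S₁ = (C_{A,2}/C_{A,1})⁻¹.
= 8.06/1.24 = 6.50.
Selectivity toward P rises as C_A falls — low-concentration operation is favoured.

6.50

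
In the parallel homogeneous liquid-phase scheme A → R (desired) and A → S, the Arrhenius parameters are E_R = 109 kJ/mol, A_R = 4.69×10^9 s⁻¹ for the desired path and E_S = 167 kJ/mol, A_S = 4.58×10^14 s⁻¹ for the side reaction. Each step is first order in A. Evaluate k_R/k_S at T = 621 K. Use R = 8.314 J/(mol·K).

Since both paths have the same order in A, the concentration cancels and S_{R/S} = k_R/k_S = (A_R/A_S)·exp[(E_S−E_R)/(RT)].
(E_S−E_R)/(RT) = (167−109)×10³/(8.314×621) = 58000/5163 = 11.23.
k_R/k_S = (4.69×10^9/4.58×10^14)·exp(11.23) = 1.024×10^-5 × 75644 = 0.775.

0.775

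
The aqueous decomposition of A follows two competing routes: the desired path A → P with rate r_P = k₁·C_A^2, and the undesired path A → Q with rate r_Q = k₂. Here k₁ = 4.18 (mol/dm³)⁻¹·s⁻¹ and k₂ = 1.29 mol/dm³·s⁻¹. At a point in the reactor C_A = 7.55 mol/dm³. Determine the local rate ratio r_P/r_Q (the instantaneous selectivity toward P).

185

S_{P/Q} = r_P/r_Q = (k₁·C_A^2)/(k₂) = (k₁/k₂)·C_A^2.
= (4.18×7.550^2) / (1.29) = 238.3/1.290 = 185.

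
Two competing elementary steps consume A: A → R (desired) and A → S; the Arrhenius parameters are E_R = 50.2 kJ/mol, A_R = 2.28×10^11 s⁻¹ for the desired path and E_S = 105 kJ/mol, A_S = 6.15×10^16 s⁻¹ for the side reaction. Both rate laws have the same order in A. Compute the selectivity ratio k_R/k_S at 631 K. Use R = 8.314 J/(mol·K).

With equal orders, S_{R/S} = k_R/k_S = (A_R/A_S)·exp[(E_S−E_R)/(RT)].
(E_S−E_R)/(RT) = (105−50.2)×10³/(8.314×631) = 54800/5246 = 10.45.
k_R/k_S = (2.28×10^11/6.15×10^16)·exp(10.45) = 3.707×10^-6 × 34399 = 0.128.
Since E_R < E_S, lowering the temperature improves selectivity toward R.

0.128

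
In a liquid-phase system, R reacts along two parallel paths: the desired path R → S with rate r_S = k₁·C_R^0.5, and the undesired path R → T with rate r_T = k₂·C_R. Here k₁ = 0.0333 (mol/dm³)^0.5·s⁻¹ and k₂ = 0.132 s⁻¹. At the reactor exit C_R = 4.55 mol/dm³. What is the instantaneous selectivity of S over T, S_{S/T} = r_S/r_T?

0.118

S_{S/T} = r_S/r_T = (k₁·C_R^0.5)/(k₂·C_R) = (k₁/k₂)·C_R^-0.5.
= (0.0333×4.550^0.5) / (0.132×4.550) = 0.07103/0.6006 = 0.118.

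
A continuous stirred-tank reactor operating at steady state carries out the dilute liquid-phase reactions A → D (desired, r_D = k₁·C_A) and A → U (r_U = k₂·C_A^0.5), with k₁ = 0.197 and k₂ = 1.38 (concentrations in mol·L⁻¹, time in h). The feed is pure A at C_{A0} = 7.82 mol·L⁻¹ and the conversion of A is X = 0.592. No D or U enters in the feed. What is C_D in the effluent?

0.941 mol·L⁻¹

Exit C_A = C_{A0}(1−X) = 7.82×0.408 = 3.191 mol·L⁻¹.
In a CSTR the entire volume is at exit conditions, so r_D = 0.197×3.191 = 0.6285 and r_U = 1.38×3.191^0.5 = 2.465.
Fraction of consumed A going to D: r_D/(r_D+r_U) = 0.2032.
C_D = 0.2032·C_{A0}·X = 0.2032×7.82×0.592 = 0.941 mol·L⁻¹.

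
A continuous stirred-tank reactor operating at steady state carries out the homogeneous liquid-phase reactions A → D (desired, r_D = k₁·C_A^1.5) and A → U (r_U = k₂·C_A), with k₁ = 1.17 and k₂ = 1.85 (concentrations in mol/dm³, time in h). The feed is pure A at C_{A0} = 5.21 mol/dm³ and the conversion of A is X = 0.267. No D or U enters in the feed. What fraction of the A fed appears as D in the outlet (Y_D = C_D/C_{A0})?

0.148

Exit C_A = C_{A0}(1−X) = 5.21×0.733 = 3.819 mol/dm³.
A CSTR operates uniformly at the exit composition, giving r_D = 8.732 and r_U = 7.065 (each k·C_A^n at C_A = 3.819).
Fraction of consumed A going to D: r_D/(r_D+r_U) = 0.5528.
C_D = 0.5528·C_{A0}·X = 0.5528×5.21×0.267 = 0.769 mol/dm³; Y_D = C_D/C_{A0} = 0.148.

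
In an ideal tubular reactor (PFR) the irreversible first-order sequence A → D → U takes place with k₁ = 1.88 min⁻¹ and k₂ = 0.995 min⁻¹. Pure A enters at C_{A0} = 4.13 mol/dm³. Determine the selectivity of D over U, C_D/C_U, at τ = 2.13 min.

The intermediate concentration in a first-order A→B→C sequence is C_D = k₁C_{A0}(e^(−k₁τ) − e^(−k₂τ))/(k₂−k₁).
e^(−k₁τ) = e^(−1.88×2.13) = e^(−4.004) = 0.01824; e^(−k₂τ) = e^(−2.119) = 0.1201.
C_D = 1.88×4.13/(0.995−1.88) × (0.01824−0.1201) = (-8.773)×(-0.1019) = 0.8938 mol/dm³.
C_A = C_{A0}e^(−k₁τ) = 0.07531 mol/dm³, so C_U = C_{A0}−C_A−C_D = 3.161 mol/dm³; C_D/C_U = 0.283.

0.283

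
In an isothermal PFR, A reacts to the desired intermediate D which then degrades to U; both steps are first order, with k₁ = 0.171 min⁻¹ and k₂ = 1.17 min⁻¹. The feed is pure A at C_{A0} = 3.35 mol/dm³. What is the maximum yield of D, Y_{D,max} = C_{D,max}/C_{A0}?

For a first-order series the maximum intermediate yield is C_{D,max}/C_{A0} = (k₁/k₂)^[k₂/(k₂−k₁)].
= (0.171/1.17)^(1.17/(1.17−0.171)) = (0.1462)^(1.171) = 0.1052.

0.105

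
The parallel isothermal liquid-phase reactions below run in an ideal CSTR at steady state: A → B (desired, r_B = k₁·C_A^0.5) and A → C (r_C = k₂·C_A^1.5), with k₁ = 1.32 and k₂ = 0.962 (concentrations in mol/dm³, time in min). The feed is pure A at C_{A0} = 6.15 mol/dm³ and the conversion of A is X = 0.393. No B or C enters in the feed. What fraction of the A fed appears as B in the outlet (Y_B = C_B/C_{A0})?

0.106

Exit C_A = C_{A0}(1−X) = 6.15×0.607 = 3.733 mol/dm³.
In a CSTR the entire volume is at exit conditions, so r_B = 1.32×3.733^0.5 = 2.550 and r_C = 0.962×3.733^1.5 = 6.939.
Fraction of consumed A going to B: r_B/(r_B+r_C) = 0.2688.
C_B = 0.2688·C_{A0}·X = 0.2688×6.15×0.393 = 0.650 mol/dm³; Y_B = C_B/C_{A0} = 0.106.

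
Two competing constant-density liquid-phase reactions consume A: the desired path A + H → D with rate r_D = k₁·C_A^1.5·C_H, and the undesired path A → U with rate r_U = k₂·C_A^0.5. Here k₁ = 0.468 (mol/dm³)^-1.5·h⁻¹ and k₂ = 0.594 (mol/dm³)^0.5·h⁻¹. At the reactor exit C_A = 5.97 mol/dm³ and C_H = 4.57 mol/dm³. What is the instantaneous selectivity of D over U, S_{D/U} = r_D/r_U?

21.5

S_{D/U} = r_D/r_U = (k₁·C_A^1.5·C_H)/(k₂·C_A^0.5) = (k₁/k₂)·C_A·C_H.
= (0.468×5.970^1.5×4.570) / (0.594×5.970^0.5) = 31.20/1.451 = 21.5.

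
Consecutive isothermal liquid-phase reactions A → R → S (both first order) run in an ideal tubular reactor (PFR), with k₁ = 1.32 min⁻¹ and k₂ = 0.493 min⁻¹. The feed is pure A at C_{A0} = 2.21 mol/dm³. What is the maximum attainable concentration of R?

At the optimum, C_{R,max}/C_{A0} = (k₁/k₂)^[k₂/(k₂−k₁)].
= (1.32/0.493)^(0.493/(0.493−1.32)) = (2.677)^(-0.5961) = 0.5559.
C_{R,max} = 0.5559×2.21 = 1.23 mol/dm³.

1.23 mol/dm³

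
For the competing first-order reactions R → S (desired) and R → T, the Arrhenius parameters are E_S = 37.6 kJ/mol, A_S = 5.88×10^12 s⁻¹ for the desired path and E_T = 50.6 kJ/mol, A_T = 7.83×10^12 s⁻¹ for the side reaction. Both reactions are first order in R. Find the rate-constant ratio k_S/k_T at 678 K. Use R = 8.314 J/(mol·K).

Since both paths have the same order in R, the concentration cancels and S_{S/T} = k_S/k_T = (A_S/A_T)·exp[(E_T−E_S)/(RT)].
(E_T−E_S)/(RT) = (50.6−37.6)×10³/(8.314×678) = 13000/5637 = 2.306.
k_S/k_T = (5.88×10^12/7.83×10^12)·exp(2.306) = 0.7510 × 10.04 = 7.54.
Since E_S < E_T, lowering the temperature improves selectivity toward S.

7.54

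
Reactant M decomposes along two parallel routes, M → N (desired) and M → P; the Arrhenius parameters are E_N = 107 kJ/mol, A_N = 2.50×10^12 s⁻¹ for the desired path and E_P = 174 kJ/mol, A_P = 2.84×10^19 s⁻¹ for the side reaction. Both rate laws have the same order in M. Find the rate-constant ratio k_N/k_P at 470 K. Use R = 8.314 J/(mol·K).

2.46

Since both paths have the same order in M, the concentration cancels and S_{N/P} = k_N/k_P = (A_N/A_P)·exp[(E_P−E_N)/(RT)].
(E_P−E_N)/(RT) = (174−107)×10³/(8.314×470) = 67000/3908 = 17.15.
k_N/k_P = (2.50×10^12/2.84×10^19)·exp(17.15) = 8.803×10^-8 × 2.796×10^7 = 2.46.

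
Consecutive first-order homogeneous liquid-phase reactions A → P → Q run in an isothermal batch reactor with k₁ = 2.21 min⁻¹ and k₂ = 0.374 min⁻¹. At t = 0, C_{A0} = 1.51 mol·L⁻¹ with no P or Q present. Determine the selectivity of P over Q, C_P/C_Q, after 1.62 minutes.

1.79

The intermediate concentration in a first-order A→B→C sequence is C_P = k₁C_{A0}(e^(−k₁t) − e^(−k₂t))/(k₂−k₁).
e^(−k₁t) = e^(−2.21×1.62) = e^(−3.580) = 0.02787; e^(−k₂t) = e^(−0.6059) = 0.5456.
C_P = 2.21×1.51/(0.374−2.21) × (0.02787−0.5456) = (-1.818)×(-0.5177) = 0.9410 mol·L⁻¹.
C_A = C_{A0}e^(−k₁t) = 0.04208 mol·L⁻¹, so C_Q = C_{A0}−C_A−C_P = 0.5269 mol·L⁻¹; C_P/C_Q = 1.79.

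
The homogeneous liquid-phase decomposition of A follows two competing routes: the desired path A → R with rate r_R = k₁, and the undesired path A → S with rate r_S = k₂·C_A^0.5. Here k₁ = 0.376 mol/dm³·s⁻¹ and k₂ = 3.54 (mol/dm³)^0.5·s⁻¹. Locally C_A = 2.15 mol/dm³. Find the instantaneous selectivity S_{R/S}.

S_{R/S} = r_R/r_S = (k₁)/(k₂·C_A^0.5) = (k₁/k₂)·C_A^-0.5.
= (0.376) / (3.54×2.150^0.5) = 0.3760/5.191 = 0.0724.

0.0724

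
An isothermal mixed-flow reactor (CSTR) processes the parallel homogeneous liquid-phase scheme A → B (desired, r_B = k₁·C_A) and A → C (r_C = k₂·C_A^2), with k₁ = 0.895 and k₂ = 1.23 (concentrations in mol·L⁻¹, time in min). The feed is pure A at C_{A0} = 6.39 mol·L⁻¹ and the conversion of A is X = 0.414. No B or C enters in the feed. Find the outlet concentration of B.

0.430 mol·L⁻¹

Exit C_A = C_{A0}(1−X) = 6.39×0.586 = 3.745 mol·L⁻¹.
In a CSTR the entire volume is at exit conditions, so r_B = 0.895×3.745 = 3.351 and r_C = 1.23×3.745^2 = 17.25.
Fraction of consumed A going to B: r_B/(r_B+r_C) = 0.1627.
C_B = 0.1627·C_{A0}·X = 0.1627×6.39×0.414 = 0.430 mol·L⁻¹.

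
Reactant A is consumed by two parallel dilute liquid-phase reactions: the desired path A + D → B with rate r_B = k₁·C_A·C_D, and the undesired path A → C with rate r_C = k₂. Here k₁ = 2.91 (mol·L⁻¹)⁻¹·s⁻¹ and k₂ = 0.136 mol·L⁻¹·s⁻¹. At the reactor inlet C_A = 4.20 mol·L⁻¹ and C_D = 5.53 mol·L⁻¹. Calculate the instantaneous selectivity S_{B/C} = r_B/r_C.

497

S_{B/C} = r_B/r_C = (k₁·C_A·C_D)/(k₂) = (k₁/k₂)·C_A·C_D.
= (2.91×4.200×5.530) / (0.136) = 67.59/0.1360 = 497.
Since the desired path is higher order in A, keeping C_A high (PFR or concentrated feed) favours B.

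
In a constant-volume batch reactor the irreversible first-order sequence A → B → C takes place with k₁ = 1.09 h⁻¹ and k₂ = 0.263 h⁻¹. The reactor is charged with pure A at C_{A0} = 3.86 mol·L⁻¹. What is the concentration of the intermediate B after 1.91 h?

2.44 mol·L⁻¹

Solving the coupled first-order balances gives C_B(t) = [k₁/(k₂−k₁)]·C_{A0}·(e^(−k₁t) − e^(−k₂t)).
e^(−k₁t) = e^(−1.09×1.91) = e^(−2.082) = 0.1247; e^(−k₂t) = e^(−0.5023) = 0.6051.
C_B = 1.09×3.86/(0.263−1.09) × (0.1247−0.6051) = (-5.088)×(-0.4804) = 2.444 mol·L⁻¹.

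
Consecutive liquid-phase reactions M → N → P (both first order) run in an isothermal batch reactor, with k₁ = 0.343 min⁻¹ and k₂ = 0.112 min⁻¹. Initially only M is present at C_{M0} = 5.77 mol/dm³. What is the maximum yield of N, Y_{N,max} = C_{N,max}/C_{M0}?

Evaluating C_N at t_opt = ln(k₂/k₁)/(k₂−k₁) gives C_{N,max}/C_{M0} = (k₁/k₂)^[k₂/(k₂−k₁)].
= (0.343/0.112)^(0.112/(0.112−0.343)) = (3.062)^(-0.4848) = 0.5812.

0.581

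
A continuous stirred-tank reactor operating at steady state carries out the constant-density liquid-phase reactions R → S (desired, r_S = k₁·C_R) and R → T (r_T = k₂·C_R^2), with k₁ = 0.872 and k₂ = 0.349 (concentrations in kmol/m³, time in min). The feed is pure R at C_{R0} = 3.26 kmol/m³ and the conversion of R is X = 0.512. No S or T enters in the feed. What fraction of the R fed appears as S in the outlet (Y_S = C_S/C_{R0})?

0.313

Exit C_R = C_{R0}(1−X) = 3.26×0.488 = 1.591 kmol/m³.
Rates in a CSTR are evaluated at the outlet concentration: r_S = 0.872×1.591 = 1.387, r_T = 0.349×1.591^2 = 0.8833.
Fraction of consumed R going to S: r_S/(r_S+r_T) = 0.6110.
C_S = 0.6110·C_{R0}·X = 0.6110×3.26×0.512 = 1.02 kmol/m³; Y_S = C_S/C_{R0} = 0.313.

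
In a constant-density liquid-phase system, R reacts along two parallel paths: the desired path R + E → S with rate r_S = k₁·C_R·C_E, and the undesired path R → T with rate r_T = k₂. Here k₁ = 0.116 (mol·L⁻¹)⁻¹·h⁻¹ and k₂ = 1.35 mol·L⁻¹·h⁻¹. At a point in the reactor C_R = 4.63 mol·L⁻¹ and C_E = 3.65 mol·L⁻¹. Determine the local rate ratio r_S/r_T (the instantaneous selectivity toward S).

1.45

S_{S/T} = r_S/r_T = (k₁·C_R·C_E)/(k₂) = (k₁/k₂)·C_R·C_E.
= (0.116×4.630×3.650) / (1.35) = 1.960/1.350 = 1.45.
Since the desired path is higher order in R, keeping C_R high (PFR or concentrated feed) favours S.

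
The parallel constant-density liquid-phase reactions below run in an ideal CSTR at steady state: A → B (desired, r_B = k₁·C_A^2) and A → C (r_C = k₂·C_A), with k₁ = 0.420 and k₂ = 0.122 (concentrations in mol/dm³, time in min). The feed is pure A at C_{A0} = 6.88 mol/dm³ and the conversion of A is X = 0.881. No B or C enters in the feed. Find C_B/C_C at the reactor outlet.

Exit C_A = C_{A0}(1−X) = 6.88×0.119 = 0.8187 mol/dm³.
In a CSTR the entire volume is at exit conditions, so r_B = 0.420×0.8187^2 = 0.2815 and r_C = 0.122×0.8187 = 0.09988.
Overall selectivity = C_B/C_C = r_Bτ/(r_Cτ) = r_B/r_C = 2.82.

2.82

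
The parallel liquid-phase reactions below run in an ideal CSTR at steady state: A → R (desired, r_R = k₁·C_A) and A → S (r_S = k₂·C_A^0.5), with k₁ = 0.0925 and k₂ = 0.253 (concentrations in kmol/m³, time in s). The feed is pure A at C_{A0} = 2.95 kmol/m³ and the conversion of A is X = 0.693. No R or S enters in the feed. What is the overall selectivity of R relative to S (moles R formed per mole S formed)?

0.348

Exit C_A = C_{A0}(1−X) = 2.95×0.307 = 0.9057 kmol/m³.
A CSTR operates uniformly at the exit composition, giving r_R = 0.08377 and r_S = 0.2408 (each k·C_A^n at C_A = 0.9057).
Overall selectivity = C_R/C_S = r_Rτ/(r_Sτ) = r_R/r_S = 0.348.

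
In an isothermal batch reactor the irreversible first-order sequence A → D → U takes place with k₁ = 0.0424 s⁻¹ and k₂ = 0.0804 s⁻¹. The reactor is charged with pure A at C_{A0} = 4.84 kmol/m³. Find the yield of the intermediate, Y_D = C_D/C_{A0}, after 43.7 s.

0.142

The intermediate concentration in a first-order A→B→C sequence is C_D = k₁C_{A0}(e^(−k₁t) − e^(−k₂t))/(k₂−k₁).
e^(−k₁t) = e^(−0.0424×43.7) = e^(−1.853) = 0.1568; e^(−k₂t) = e^(−3.513) = 0.02979.
C_D = 0.0424×4.84/(0.0804−0.0424) × (0.1568−0.02979) = 5.400×0.1270 = 0.6858 kmol/m³.
Y_D = C_D/C_{A0} = 0.6858/4.84 = 0.142.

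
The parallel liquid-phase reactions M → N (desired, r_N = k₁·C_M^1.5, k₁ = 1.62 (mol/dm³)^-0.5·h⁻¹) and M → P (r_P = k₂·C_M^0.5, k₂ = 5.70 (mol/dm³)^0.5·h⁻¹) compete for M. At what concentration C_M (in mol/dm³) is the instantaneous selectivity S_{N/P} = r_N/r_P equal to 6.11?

S_{N/P} = (k₁/k₂)·C_M ⇒ C_M = S·k₂/k₁.
= 6.11×5.70/1.62 = 21.5 mol/dm³.

21.5 mol/dm³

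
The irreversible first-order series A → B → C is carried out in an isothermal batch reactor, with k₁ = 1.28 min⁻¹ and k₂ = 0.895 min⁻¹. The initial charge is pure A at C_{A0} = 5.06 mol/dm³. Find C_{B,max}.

2.20 mol/dm³

Evaluating C_B at t_opt = ln(k₂/k₁)/(k₂−k₁) gives C_{B,max}/C_{A0} = (k₁/k₂)^[k₂/(k₂−k₁)].
= (1.28/0.895)^(0.895/(0.895−1.28)) = (1.430)^(-2.325) = 0.4353.
C_{B,max} = 0.4353×5.06 = 2.20 mol/dm³.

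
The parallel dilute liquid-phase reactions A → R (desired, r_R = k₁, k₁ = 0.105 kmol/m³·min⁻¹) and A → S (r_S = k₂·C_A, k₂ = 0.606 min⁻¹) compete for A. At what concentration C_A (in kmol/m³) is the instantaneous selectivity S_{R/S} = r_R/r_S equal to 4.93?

S_{R/S} = (k₁/k₂)·C_A⁻¹ ⇒ C_A = (S·k₂/k₁)^(-1).
= (4.93×0.606/0.105)^(-1) = (28.45)^(-1) = 0.0351 kmol/m³.

0.0351 kmol/m³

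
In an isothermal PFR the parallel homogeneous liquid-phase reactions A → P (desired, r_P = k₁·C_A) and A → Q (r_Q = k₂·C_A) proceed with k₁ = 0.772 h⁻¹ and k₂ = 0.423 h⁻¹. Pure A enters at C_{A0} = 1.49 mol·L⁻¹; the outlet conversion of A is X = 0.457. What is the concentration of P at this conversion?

C_A = C_{A0}(1−X) = 0.8091 mol·L⁻¹.
Both paths are first order in A, so the instantaneous fraction to P is constant: dC_P/d(−C_A) = k₁/(k₁+k₂) = 0.6460.
C_P = 0.6460·(C_{A0}−C_A) = 0.6460×0.6809 = 0.440 mol·L⁻¹.

0.440 mol·L⁻¹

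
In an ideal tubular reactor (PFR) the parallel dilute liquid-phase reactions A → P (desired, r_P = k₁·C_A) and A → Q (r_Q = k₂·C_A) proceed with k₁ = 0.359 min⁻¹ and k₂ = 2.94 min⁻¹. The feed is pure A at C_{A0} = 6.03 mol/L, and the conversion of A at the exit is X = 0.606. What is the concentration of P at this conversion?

C_A = C_{A0}(1−X) = 2.376 mol/L.
Both paths are first order in A, so the instantaneous fraction to P is constant: dC_P/d(−C_A) = k₁/(k₁+k₂) = 0.1088.
C_P = 0.1088·(C_{A0}−C_A) = 0.1088×3.654 = 0.398 mol/L.

0.398 mol/L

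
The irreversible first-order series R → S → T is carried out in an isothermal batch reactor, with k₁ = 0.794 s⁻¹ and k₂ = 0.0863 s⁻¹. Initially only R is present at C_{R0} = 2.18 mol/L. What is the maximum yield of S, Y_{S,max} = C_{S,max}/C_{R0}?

0.763

Evaluating C_S at t_opt = ln(k₂/k₁)/(k₂−k₁) gives C_{S,max}/C_{R0} = (k₁/k₂)^[k₂/(k₂−k₁)].
= (0.794/0.0863)^(0.0863/(0.0863−0.794)) = (9.200)^(-0.1219) = 0.7629.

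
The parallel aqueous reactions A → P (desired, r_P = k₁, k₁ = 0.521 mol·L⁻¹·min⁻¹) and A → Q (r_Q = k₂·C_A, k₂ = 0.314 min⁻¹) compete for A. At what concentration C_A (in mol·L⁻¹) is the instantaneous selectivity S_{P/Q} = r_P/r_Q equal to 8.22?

S_{P/Q} = (k₁/k₂)·C_A⁻¹ ⇒ C_A = (S·k₂/k₁)^(-1).
= (8.22×0.314/0.521)^(-1) = (4.954)^(-1) = 0.202 mol·L⁻¹.

0.202 mol·L⁻¹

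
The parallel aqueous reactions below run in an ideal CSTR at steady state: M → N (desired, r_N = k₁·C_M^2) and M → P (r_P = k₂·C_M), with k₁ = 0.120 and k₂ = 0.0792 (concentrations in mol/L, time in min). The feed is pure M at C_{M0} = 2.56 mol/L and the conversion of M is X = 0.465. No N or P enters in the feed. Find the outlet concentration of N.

Exit C_M = C_{M0}(1−X) = 2.56×0.535 = 1.370 mol/L.
A CSTR operates uniformly at the exit composition, giving r_N = 0.2251 and r_P = 0.1085 (each k·C_M^n at C_M = 1.370).
Fraction of consumed M going to N: r_N/(r_N+r_P) = 0.6748.
C_N = 0.6748·C_{M0}·X = 0.6748×2.56×0.465 = 0.803 mol/L.

0.803 mol/L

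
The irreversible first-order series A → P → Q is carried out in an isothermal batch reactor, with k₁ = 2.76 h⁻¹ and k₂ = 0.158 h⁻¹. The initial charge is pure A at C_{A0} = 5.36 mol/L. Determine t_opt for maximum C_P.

1.10 h

Setting dC_P/dt = 0 gives t_opt = ln(k₂/k₁)/(k₂−k₁).
= ln(0.158/2.76)/(0.158−2.76) = ln(0.05725)/-2.602 = -2.860/-2.602 = 1.10 h.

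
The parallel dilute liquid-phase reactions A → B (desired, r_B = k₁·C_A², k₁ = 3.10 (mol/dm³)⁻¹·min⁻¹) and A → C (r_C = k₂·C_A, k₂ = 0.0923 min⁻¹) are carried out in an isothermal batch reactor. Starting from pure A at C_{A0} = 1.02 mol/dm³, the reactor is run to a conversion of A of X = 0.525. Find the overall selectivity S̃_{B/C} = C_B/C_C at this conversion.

C_A = C_{A0}(1−X) = 0.4845 mol/dm³.
Along a PFR/batch, dC_C/dC_A = −r_C/(r_B+r_C) = −k₂/(k₂+k₁·C_A).
Integrating from C_{A0} to C_A: C_C = (0.0923/3.10)·ln[(0.0923+3.10·1.02)/(0.0923+3.10·0.484)] = 0.02977·ln(3.254/1.594) = 0.02125 mol/dm³.
Then C_B = (C_{A0}−C_A) − C_C = 0.5355 − 0.02125 = 0.5143 mol/dm³.
S̃_{B/C} = C_B/C_C = 0.5143/0.02125 = 24.2.

24.2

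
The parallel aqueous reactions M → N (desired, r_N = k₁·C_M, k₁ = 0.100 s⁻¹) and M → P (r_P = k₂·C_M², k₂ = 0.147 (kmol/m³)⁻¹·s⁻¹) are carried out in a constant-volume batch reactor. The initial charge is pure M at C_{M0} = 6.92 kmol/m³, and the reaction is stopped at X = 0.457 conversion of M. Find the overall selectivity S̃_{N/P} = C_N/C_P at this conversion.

0.131

C_M = C_{M0}(1−X) = 3.758 kmol/m³.
Along a PFR/batch, dC_N/dC_M = −r_N/(r_N+r_P) = −k₁/(k₁+k₂·C_M).
Integrating from C_{M0} to C_M: C_N = (0.100/0.147)·ln[(0.100+0.147·6.92)/(0.100+0.147·3.76)] = 0.6803·ln(1.117/0.6524) = 0.3660 kmol/m³.
C_P = (C_{M0}−C_M)−C_N = 2.796 kmol/m³; S̃_{N/P} = 0.3660/2.796 = 0.131.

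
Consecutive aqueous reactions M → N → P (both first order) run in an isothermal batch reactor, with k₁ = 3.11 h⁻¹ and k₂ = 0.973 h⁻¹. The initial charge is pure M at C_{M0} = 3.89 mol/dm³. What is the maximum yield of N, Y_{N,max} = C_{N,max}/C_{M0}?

0.589

Evaluating C_N at t_opt = ln(k₂/k₁)/(k₂−k₁) gives C_{N,max}/C_{M0} = (k₁/k₂)^[k₂/(k₂−k₁)].
= (3.11/0.973)^(0.973/(0.973−3.11)) = (3.196)^(-0.4553) = 0.5892.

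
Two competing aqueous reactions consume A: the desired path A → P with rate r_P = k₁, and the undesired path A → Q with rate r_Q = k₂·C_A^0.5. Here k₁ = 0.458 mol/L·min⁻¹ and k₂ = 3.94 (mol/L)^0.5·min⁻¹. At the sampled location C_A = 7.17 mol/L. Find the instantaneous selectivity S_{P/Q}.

S_{P/Q} = r_P/r_Q = (k₁)/(k₂·C_A^0.5) = (k₁/k₂)·C_A^-0.5.
= (0.458) / (3.94×7.170^0.5) = 0.4580/10.55 = 0.0434.
The undesired path is higher order in A, so low C_A (CSTR or dilute feed) favours P.

0.0434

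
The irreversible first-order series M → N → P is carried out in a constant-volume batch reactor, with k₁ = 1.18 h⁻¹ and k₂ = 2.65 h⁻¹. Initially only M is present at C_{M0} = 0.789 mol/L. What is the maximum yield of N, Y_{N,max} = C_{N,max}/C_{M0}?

0.233

Evaluating C_N at t_opt = ln(k₂/k₁)/(k₂−k₁) gives C_{N,max}/C_{M0} = (k₁/k₂)^[k₂/(k₂−k₁)].
= (1.18/2.65)^(2.65/(2.65−1.18)) = (0.4453)^(1.803) = 0.2326.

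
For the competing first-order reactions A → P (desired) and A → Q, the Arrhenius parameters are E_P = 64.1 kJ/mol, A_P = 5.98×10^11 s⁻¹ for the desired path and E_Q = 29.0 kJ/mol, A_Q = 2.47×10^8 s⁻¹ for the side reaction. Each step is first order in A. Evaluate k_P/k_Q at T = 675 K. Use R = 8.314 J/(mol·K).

4.65

Since both paths have the same order in A, the concentration cancels and S_{P/Q} = k_P/k_Q = (A_P/A_Q)·exp[(E_Q−E_P)/(RT)].
(E_Q−E_P)/(RT) = (29.0−64.1)×10³/(8.314×675) = -35100/5612 = -6.255.
k_P/k_Q = (5.98×10^11/2.47×10^8)·exp(-6.255) = 2421 × 0.001922 = 4.65.
Since E_P > E_Q, raising the temperature improves selectivity toward P.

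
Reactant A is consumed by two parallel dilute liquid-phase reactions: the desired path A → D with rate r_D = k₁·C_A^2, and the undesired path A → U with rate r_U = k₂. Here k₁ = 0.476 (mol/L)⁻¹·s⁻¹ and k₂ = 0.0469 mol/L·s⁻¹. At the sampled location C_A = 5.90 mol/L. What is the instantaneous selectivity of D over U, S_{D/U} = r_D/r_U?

S_{D/U} = r_D/r_U = (k₁·C_A^2)/(k₂) = (k₁/k₂)·C_A^2.
= (0.476×5.900^2) / (0.0469) = 16.57/0.04690 = 353.
Since the desired path is higher order in A, keeping C_A high (PFR or concentrated feed) favours D.

353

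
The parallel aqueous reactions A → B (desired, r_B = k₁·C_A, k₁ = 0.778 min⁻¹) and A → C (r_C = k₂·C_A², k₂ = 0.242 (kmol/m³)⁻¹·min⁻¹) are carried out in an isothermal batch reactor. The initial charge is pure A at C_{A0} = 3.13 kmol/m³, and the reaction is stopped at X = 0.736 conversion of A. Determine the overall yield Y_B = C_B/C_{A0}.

C_A = C_{A0}(1−X) = 0.8263 kmol/m³.
Along a PFR/batch, dC_B/dC_A = −r_B/(r_B+r_C) = −k₁/(k₁+k₂·C_A).
Integrating from C_{A0} to C_A: C_B = (0.778/0.242)·ln[(0.778+0.242·3.13)/(0.778+0.242·0.826)] = 3.215·ln(1.535/0.9780) = 1.450 kmol/m³.
Y_B = C_B/C_{A0} = 1.450/3.13 = 0.463.

0.463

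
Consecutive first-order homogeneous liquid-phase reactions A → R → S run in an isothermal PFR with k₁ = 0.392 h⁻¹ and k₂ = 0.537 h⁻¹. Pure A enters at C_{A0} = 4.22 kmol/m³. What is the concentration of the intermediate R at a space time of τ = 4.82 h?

Solving the coupled first-order balances gives C_R(τ) = [k₁/(k₂−k₁)]·C_{A0}·(e^(−k₁τ) − e^(−k₂τ)).
e^(−k₁τ) = e^(−0.392×4.82) = e^(−1.889) = 0.1512; e^(−k₂τ) = e^(−2.588) = 0.07514.
C_R = 0.392×4.22/(0.537−0.392) × (0.1512−0.07514) = 11.41×0.07601 = 0.8672 kmol/m³.

0.867 kmol/m³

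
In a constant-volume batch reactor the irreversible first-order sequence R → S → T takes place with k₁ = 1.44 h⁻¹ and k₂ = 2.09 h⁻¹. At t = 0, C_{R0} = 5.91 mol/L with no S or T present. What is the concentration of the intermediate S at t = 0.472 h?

The intermediate concentration in a first-order A→B→C sequence is C_S = k₁C_{R0}(e^(−k₁t) − e^(−k₂t))/(k₂−k₁).
e^(−k₁t) = e^(−1.44×0.472) = e^(−0.6797) = 0.5068; e^(−k₂t) = e^(−0.9865) = 0.3729.
C_S = 1.44×5.91/(2.09−1.44) × (0.5068−0.3729) = 13.09×0.1339 = 1.753 mol/L.

1.75 mol/L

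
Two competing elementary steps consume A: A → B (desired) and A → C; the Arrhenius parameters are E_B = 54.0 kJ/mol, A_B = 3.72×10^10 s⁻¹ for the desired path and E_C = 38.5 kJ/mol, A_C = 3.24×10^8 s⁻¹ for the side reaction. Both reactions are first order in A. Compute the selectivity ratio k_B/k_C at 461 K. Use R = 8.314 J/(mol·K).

2.01

With equal orders, S_{B/C} = k_B/k_C = (A_B/A_C)·exp[(E_C−E_B)/(RT)].
(E_C−E_B)/(RT) = (38.5−54.0)×10³/(8.314×461) = -15500/3833 = -4.044.
k_B/k_C = (3.72×10^10/3.24×10^8)·exp(-4.044) = 114.8 × 0.01753 = 2.01.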